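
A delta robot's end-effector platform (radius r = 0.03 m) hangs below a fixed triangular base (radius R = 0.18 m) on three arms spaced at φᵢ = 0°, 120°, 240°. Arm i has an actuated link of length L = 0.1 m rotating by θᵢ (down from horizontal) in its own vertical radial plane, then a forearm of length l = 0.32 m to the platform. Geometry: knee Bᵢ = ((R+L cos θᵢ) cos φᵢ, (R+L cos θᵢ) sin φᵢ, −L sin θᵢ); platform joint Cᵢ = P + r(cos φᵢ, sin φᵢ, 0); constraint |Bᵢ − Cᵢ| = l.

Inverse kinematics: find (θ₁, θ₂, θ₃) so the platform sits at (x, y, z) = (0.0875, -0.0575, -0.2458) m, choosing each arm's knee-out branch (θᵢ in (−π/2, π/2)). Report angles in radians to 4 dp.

θ₁ = -0.2612, θ₂ = 1.2219, θ₃ = 0.5239

rotate P by −φ1: (0.0875, -0.0575, -0.2458)
  A cos θ + B sin θ = C:  0.0625·cos θ + -0.2458·sin θ = 0.1238
  √(A²+B²)=0.2536;  θ1 = -1.3218+1.0606 ≈ -0.2612
φ2=120.0° → target in arm frame (-0.0935, -0.0470)
  e−x'=0.2435;  (l²−L²−(e−x')²−y'²−z²)/2L = -0.1477
  √(A²+B²)=0.3460;  θ2 = -0.7900+2.0119 ≈ 1.2219
arm 3 (φ=240.0°): x'=0.0060, y'=0.1045
  e−x'=0.1440;  (l²−L²−(e−x')²−y'²−z²)/2L = 0.0017
  γ=atan2(-0.2458,0.1440)=-1.0410;  ψ=arccos(0.0059)=1.5649;  θ3=γ+ψ≈0.5239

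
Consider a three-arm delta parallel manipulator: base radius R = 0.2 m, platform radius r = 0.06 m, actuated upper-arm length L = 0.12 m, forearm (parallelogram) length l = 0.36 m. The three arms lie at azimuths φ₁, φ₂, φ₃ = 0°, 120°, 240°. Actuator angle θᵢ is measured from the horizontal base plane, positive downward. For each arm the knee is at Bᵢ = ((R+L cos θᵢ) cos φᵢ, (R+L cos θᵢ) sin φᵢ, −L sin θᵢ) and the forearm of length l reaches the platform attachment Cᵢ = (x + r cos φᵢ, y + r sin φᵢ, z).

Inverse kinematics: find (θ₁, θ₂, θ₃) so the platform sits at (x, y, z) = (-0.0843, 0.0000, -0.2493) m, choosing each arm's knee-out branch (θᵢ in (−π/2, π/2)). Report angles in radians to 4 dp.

θ₁ = 0.6986, θ₂ = -0.2613, θ₃ = -0.2613

arm 1 (φ=0.0°): x'=-0.0843, y'=0.0000
  A cos θ + B sin θ = C:  0.2243·cos θ + -0.2493·sin θ = 0.0114
  θ1 = atan2(B,A) + arccos(C/0.3354) = 0.6986
φ2=120.0° → target in arm frame (0.0421, 0.0730)
  A cos θ + B sin θ = C:  0.0979·cos θ + -0.2493·sin θ = 0.1589
  √(A²+B²)=0.2678;  θ2 = -1.1968+0.9354 ≈ -0.2613
rotate P by −φ3: (0.0422, -0.0730, -0.2493)
  e−x'=0.0978;  (l²−L²−(e−x')²−y'²−z²)/2L = 0.1589
  θ3 = atan2(B,A) + arccos(C/0.2678) = -0.2613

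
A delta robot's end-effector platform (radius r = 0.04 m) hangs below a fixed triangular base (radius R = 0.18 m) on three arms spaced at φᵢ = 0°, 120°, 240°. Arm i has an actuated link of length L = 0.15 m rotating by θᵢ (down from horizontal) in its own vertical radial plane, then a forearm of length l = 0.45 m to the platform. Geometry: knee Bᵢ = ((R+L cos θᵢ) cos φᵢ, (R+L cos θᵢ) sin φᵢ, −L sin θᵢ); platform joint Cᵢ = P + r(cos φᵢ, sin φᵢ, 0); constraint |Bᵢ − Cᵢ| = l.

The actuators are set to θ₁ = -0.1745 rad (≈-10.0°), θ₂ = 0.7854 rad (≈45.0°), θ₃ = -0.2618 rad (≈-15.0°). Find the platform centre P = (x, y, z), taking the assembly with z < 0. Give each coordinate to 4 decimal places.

(0.0610, -0.1224, -0.3429)

centre 1 = (0.2877·cos0.0°, 0.2877·sin0.0°, 0.0260) = (0.2877, 0.0000, 0.0260)
centre 2 = (0.2461·cos120.0°, 0.2461·sin120.0°, -0.1061) = (-0.1230, 0.2131, -0.1061)
φ3=240.0°: virtual centre (-0.1424, -0.2467, 0.0388), radius l
subtract pairs → two planes through P
[-0.8215 0.4262 -0.2642]·P = -0.0117;  [-0.8603 -0.4934 0.0256]·P = -0.0008
det = 0.7720;  x = 0.0079+-0.1548z,  y = -0.0122+0.3216z
quadratic in z: (1.1274)z²+(0.0267)z+(-0.1234)=0, √Δ=0.7464 → z ∈ {-0.3429, 0.3192}; z = -0.3429 (taking z<0)
x = 0.0610, y = -0.1224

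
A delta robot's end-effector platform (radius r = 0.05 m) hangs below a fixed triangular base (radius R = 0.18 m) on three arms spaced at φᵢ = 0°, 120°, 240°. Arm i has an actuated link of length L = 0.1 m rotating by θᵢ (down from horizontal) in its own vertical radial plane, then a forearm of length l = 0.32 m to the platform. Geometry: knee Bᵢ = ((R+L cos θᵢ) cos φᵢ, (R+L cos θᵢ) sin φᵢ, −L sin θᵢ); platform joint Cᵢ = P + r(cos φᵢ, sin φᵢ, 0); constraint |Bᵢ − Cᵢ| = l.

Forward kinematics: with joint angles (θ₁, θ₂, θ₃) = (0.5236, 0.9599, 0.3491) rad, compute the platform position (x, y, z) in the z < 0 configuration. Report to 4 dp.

(0.0145, -0.0532, -0.2923)

O1 = (0.2166·cos0.0°, 0.2166·sin0.0°, -0.0500) = (0.2166, 0.0000, -0.0500)
O2 = (0.1874·cos120.0°, 0.1874·sin120.0°, -0.0819) = (-0.0937, 0.1623, -0.0819)
arm 3 at φ=240.0°: e+L cos θ3 = 0.2240;  O3 = (-0.1120, -0.1940, -0.0342)
eliminate P² terms by subtracting sphere 1 from 2 and 3
linear system: -0.6206x+0.3245y = -0.0076−-0.0638z; -0.6572x+-0.3879y = 0.0019−0.0316z
det = 0.4540;  x = 0.0051+-0.0320z,  y = -0.0136+0.1356z
sphere 1 gives Az²+Bz+C=0 with A=1.0194, B=0.1098, C=-0.0550;  B²−4AC=0.2363;  roots -0.2923, 0.1846;  negative root z = -0.2923
x = 0.0145, y = -0.0532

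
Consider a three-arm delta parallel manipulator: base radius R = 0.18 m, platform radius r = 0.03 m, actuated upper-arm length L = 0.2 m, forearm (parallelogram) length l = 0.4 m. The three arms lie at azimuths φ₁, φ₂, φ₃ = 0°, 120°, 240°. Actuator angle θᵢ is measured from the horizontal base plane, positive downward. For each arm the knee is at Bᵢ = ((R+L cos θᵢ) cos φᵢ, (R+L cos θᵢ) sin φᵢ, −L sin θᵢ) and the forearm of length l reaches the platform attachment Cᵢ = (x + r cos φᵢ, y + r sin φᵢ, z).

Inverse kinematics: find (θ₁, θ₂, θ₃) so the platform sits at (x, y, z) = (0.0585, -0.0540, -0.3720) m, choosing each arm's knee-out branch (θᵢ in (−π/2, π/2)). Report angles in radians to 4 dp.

θ₁ = 0.4360, θ₂ = 0.9599, θ₃ = 0.6111

arm 1 (φ=0.0°): x'=0.0585, y'=-0.0540
  A=0.0915, B=-0.3720, C=(l²−L²−A²−y'²−z²)/(2L)=-0.0742
  √(A²+B²)=0.3831;  θ1 = -1.3296+1.7657 ≈ 0.4360
φ2=120.0° → target in arm frame (-0.0760, -0.0237)
  A=0.2260, B=-0.3720, C=(l²−L²−A²−y'²−z²)/(2L)=-0.1751
  θ2 = atan2(B,A) + arccos(C/0.4353) = 0.9599
rotate P by −φ3: (0.0175, 0.0777, -0.3720)
  A=0.1325, B=-0.3720, C=(l²−L²−A²−y'²−z²)/(2L)=-0.1049
  √(A²+B²)=0.3949;  θ3 = -1.2287+1.8397 ≈ 0.6111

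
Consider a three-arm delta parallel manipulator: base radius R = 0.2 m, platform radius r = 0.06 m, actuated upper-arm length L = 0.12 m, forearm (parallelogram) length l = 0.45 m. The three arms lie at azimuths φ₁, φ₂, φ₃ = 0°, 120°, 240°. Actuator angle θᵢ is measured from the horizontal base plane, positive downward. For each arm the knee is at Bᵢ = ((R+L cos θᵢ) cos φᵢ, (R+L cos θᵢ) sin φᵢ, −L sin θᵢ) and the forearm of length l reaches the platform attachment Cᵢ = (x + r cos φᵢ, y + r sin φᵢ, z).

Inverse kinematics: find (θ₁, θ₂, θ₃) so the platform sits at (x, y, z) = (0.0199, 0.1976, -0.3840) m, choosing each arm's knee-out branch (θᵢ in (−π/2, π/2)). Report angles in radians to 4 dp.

φ1=0.0° → target in arm frame (0.0199, 0.1976)
  A cos θ + B sin θ = C:  0.1201·cos θ + -0.3840·sin θ = -0.0534
  √(A²+B²)=0.4023;  θ1 = -1.2677+1.7040 ≈ 0.4363
φ2=120.0° → target in arm frame (0.1612, -0.1160)
  e−x'=-0.0212;  (l²−L²−(e−x')²−y'²−z²)/2L = 0.1114
  γ=atan2(-0.3840,-0.0212)=-1.6259;  ψ=arccos(0.2896)=1.2770;  θ2=γ+ψ≈-0.3489
φ3=240.0° → target in arm frame (-0.1811, -0.0816)
  e−x'=0.3211;  (l²−L²−(e−x')²−y'²−z²)/2L = -0.2879
  γ=atan2(-0.3840,0.3211)=-0.8744;  ψ=arccos(-0.5752)=2.1836;  θ3=γ+ψ≈1.3092

θ₁ = 0.4363, θ₂ = -0.3489, θ₃ = 1.3092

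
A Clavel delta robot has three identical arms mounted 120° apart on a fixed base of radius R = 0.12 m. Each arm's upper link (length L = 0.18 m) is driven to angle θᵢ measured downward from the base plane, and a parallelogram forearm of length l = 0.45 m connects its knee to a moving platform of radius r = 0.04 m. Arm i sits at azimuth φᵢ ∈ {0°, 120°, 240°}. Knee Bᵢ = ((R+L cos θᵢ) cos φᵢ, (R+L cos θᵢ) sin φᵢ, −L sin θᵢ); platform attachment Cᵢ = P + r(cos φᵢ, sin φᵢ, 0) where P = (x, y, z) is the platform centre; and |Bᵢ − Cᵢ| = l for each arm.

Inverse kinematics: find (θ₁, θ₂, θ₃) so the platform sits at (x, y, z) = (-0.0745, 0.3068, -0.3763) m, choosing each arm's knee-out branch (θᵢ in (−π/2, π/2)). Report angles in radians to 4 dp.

arm 1 (φ=0.0°): x'=-0.0745, y'=0.3068
  e−x'=0.1545;  (l²−L²−(e−x')²−y'²−z²)/2L = -0.2486
  γ=atan2(-0.3763,0.1545)=-1.1812;  ψ=arccos(-0.6112)=2.2283;  θ1=γ+ψ≈1.0471
arm 2 (φ=120.0°): x'=0.3029, y'=-0.0889
  A=-0.2229, B=-0.3763, C=(l²−L²−A²−y'²−z²)/(2L)=-0.0809
  θ2 = atan2(B,A) + arccos(C/0.4374) = -0.3489
rotate P by −φ3: (-0.2284, -0.2179, -0.3763)
  A cos θ + B sin θ = C:  0.3084·cos θ + -0.3763·sin θ = -0.3170
  γ=atan2(-0.3763,0.3084)=-0.8842;  ψ=arccos(-0.6516)=2.2804;  θ3=γ+ψ≈1.3963

θ₁ = 1.0471, θ₂ = -0.3489, θ₃ = 1.3963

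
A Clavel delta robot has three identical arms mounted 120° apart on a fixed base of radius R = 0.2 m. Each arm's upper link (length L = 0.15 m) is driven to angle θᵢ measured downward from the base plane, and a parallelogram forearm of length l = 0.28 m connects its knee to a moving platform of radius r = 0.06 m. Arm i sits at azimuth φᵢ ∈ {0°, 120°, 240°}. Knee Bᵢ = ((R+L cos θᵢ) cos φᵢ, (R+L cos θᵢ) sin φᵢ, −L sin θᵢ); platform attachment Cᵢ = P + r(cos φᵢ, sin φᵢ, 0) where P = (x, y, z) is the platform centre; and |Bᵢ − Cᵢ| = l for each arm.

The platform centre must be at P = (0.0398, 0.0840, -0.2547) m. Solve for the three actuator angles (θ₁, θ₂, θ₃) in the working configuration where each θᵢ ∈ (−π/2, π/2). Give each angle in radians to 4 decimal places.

φ1=0.0° → target in arm frame (0.0398, 0.0840)
  e−x'=0.1002;  (l²−L²−(e−x')²−y'²−z²)/2L = -0.0869
  γ=atan2(-0.2547,0.1002)=-1.1960;  ψ=arccos(-0.3175)=1.8939;  θ1=γ+ψ≈0.6979
arm 2 (φ=120.0°): x'=0.0528, y'=-0.0765
  e−x'=0.0872;  (l²−L²−(e−x')²−y'²−z²)/2L = -0.0747
  θ2 = atan2(B,A) + arccos(C/0.2692) = 0.6109
φ3=240.0° → target in arm frame (-0.0926, -0.0075)
  e−x'=0.2326;  (l²−L²−(e−x')²−y'²−z²)/2L = -0.2105
  √(A²+B²)=0.3450;  θ3 = -0.8306+2.2272 ≈ 1.3965

θ₁ = 0.6979, θ₂ = 0.6109, θ₃ = 1.3965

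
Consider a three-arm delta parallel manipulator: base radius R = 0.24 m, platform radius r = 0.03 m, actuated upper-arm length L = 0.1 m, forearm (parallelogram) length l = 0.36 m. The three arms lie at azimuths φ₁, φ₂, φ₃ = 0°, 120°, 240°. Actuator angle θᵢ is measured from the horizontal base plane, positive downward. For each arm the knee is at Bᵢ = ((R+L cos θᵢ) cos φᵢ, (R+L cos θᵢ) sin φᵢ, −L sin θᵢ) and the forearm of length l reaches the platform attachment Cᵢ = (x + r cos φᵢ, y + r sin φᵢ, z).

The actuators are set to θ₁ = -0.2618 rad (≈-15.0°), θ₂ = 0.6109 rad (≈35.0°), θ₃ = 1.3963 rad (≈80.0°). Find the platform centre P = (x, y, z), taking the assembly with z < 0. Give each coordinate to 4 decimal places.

(0.0865, 0.0595, -0.2527)

φ1=0.0°: virtual centre (0.3066, 0.0000, 0.0259), radius l
centre 2 = (0.2919·cos120.0°, 0.2919·sin120.0°, -0.0574) = (-0.1460, 0.2528, -0.0574)
arm 3 at φ=240.0°: e+L cos θ3 = 0.2274;  centre 3 = (-0.1137, -0.1969, -0.0985)
|centre ₂|²−|centre ₁|² = -0.0062;  |centre ₃|²−|centre ₁|² = -0.0333
linear system: -0.9051x+0.5056y = -0.0062−-0.1665z; -0.8405x+-0.3938y = -0.0333−-0.2487z
det = 0.7814;  x = 0.0246+-0.2448z,  y = 0.0319+-0.1090z
quadratic in z: (1.0718)z²+(0.0793)z+(-0.0484)=0, √Δ=0.4625 → z ∈ {-0.2527, 0.1787}; z = -0.2527 (taking z<0)
x = 0.0865, y = 0.0595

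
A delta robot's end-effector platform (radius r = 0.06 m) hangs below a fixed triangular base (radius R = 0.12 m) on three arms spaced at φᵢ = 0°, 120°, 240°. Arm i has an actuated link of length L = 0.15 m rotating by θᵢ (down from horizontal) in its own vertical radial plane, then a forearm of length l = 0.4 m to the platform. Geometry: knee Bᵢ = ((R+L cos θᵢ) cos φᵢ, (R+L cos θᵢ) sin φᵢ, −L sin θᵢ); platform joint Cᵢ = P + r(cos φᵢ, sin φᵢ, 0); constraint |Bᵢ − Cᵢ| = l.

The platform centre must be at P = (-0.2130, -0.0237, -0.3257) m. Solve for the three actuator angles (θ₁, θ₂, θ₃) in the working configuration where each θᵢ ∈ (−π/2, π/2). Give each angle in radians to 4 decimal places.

θ₁ = 1.0472, θ₂ = 0.0000, θ₃ = -0.1742

arm 1 (φ=0.0°): x'=-0.2130, y'=-0.0237
  e−x'=0.2730;  (l²−L²−(e−x')²−y'²−z²)/2L = -0.1456
  γ=atan2(-0.3257,0.2730)=-0.8732;  ψ=arccos(-0.3425)=1.9204;  θ1=γ+ψ≈1.0472
arm 2 (φ=120.0°): x'=0.0860, y'=0.1963
  e−x'=-0.0260;  (l²−L²−(e−x')²−y'²−z²)/2L = -0.0260
  √(A²+B²)=0.3267;  θ2 = -1.6504+1.6504 ≈ 0.0000
rotate P by −φ3: (0.1270, -0.1726, -0.3257)
  A cos θ + B sin θ = C:  -0.0670·cos θ + -0.3257·sin θ = -0.0096
  γ=atan2(-0.3257,-0.0670)=-1.7737;  ψ=arccos(-0.0288)=1.5996;  θ3=γ+ψ≈-0.1742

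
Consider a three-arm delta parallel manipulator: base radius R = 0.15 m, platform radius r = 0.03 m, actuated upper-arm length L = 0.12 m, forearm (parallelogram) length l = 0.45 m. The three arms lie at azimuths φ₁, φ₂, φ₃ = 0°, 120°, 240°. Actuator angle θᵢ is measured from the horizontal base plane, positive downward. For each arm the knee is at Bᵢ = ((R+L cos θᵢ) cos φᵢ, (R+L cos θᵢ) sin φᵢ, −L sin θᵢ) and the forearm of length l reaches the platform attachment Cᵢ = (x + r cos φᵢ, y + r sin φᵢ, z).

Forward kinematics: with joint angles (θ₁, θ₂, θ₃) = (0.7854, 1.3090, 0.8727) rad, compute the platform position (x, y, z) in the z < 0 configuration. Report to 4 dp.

φ1=0.0°: virtual centre (0.2049, 0.0000, -0.0849), radius l
φ2=120.0°: virtual centre (-0.0755, 0.1308, -0.1159), radius l
φ3=240.0°: virtual centre (-0.0986, -0.1707, -0.0919), radius l
eliminate P² terms by subtracting sphere 1 from 2 and 3
[-0.5608 0.2616 -0.0621]·P = -0.0129;  [-0.6068 -0.3414 -0.0142]·P = -0.0019
det = 0.3502;  x = 0.0140+-0.0711z,  y = -0.0194+0.0850z
quadratic in z: (1.0123)z²+(0.1936)z+(-0.1585)=0, √Δ=0.8241 → z ∈ {-0.5027, 0.3115}; z = -0.5027 (taking z<0)
x = 0.0497, y = -0.0621

(0.0497, -0.0621, -0.5027)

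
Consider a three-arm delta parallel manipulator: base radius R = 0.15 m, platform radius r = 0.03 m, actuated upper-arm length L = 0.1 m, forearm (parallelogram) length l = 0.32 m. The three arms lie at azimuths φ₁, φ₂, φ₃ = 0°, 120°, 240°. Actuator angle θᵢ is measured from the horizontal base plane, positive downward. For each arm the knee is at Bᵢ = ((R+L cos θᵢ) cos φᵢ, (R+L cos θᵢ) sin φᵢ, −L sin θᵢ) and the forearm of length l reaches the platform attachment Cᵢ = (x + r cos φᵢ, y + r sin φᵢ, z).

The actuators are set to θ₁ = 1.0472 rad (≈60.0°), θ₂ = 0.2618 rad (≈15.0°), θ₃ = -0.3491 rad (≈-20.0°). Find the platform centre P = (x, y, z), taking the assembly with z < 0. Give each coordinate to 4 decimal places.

φ1=0.0°: virtual centre (0.1700, 0.0000, -0.0866), radius l
arm 2 at φ=120.0°: ρ2 = 0.2166;  O2 = (-0.1083, 0.1876, -0.0259)
O3 = (0.2140·cos240.0°, 0.2140·sin240.0°, 0.0342) = (-0.1070, -0.1853, 0.0342)
subtract pairs → two planes through P
plane₁₂: -0.5566x+0.3751y+0.1214z = 0.0112
Cramer: x(z) = -0.0196+0.3276z;  y(z) = 0.0008+0.1623z
into |P−O₁|² = l²: 1.1336z² + 0.0493z + -0.0590 = 0;  Δ = 0.2698;  z = -0.2508 or 0.2074 → z<0 root = -0.2508
x = -0.1017, y = -0.0399

(-0.1017, -0.0399, -0.2508)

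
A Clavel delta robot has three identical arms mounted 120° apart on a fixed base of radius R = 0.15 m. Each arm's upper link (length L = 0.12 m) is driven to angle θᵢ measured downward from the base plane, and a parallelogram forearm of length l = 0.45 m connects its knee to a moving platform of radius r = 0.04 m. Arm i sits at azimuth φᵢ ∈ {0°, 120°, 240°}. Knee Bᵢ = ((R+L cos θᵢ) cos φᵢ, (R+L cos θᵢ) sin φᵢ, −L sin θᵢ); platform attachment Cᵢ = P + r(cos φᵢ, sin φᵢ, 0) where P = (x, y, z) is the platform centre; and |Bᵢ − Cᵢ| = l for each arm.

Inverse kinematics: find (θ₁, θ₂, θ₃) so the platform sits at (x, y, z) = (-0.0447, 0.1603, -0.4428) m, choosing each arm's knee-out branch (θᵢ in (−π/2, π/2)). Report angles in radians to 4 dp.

θ₁ = 0.8732, θ₂ = 0.0002, θ₃ = 1.1350

rotate P by −φ1: (-0.0447, 0.1603, -0.4428)
  A=0.1547, B=-0.4428, C=(l²−L²−A²−y'²−z²)/(2L)=-0.2400
  θ1 = atan2(B,A) + arccos(C/0.4690) = 0.8732
φ2=120.0° → target in arm frame (0.1612, -0.0414)
  e−x'=-0.0512;  (l²−L²−(e−x')²−y'²−z²)/2L = -0.0513
  θ2 = atan2(B,A) + arccos(C/0.4457) = 0.0002
arm 3 (φ=240.0°): x'=-0.1165, y'=-0.1189
  e−x'=0.2265;  (l²−L²−(e−x')²−y'²−z²)/2L = -0.3058
  √(A²+B²)=0.4974;  θ3 = -1.0980+2.2330 ≈ 1.1350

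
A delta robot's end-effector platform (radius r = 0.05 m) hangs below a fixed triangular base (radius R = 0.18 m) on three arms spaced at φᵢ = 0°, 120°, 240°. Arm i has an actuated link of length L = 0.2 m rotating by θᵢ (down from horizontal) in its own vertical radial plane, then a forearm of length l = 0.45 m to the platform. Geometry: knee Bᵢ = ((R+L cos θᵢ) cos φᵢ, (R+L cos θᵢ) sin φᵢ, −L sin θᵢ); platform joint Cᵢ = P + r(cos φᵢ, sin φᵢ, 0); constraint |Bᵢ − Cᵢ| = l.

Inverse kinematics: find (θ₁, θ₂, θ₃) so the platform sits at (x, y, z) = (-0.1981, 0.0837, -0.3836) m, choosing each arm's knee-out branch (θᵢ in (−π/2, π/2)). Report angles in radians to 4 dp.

θ₁ = 1.2218, θ₂ = -0.0871, θ₃ = 0.5236

rotate P by −φ1: (-0.1981, 0.0837, -0.3836)
  e−x'=0.3281;  (l²−L²−(e−x')²−y'²−z²)/2L = -0.2483
  √(A²+B²)=0.5048;  θ1 = -0.8632+2.0850 ≈ 1.2218
arm 2 (φ=120.0°): x'=0.1715, y'=0.1297
  A=-0.0415, B=-0.3836, C=(l²−L²−A²−y'²−z²)/(2L)=-0.0080
  √(A²+B²)=0.3858;  θ2 = -1.6787+1.5915 ≈ -0.0871
φ3=240.0° → target in arm frame (0.0266, -0.2134)
  A=0.1034, B=-0.3836, C=(l²−L²−A²−y'²−z²)/(2L)=-0.1022
  θ3 = atan2(B,A) + arccos(C/0.3973) = 0.5236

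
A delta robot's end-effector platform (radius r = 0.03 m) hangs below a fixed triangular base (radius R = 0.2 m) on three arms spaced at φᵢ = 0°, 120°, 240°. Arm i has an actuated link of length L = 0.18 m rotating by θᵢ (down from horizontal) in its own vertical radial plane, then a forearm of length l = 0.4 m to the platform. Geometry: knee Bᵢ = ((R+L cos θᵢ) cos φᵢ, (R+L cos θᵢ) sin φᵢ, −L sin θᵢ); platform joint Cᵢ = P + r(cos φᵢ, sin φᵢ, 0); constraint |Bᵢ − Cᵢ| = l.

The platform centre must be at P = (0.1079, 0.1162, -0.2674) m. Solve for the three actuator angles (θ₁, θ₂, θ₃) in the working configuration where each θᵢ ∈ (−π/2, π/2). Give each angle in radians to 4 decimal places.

φ1=0.0° → target in arm frame (0.1079, 0.1162)
  A cos θ + B sin θ = C:  0.0621·cos θ + -0.2674·sin θ = 0.1076
  θ1 = atan2(B,A) + arccos(C/0.2745) = -0.1746
arm 2 (φ=120.0°): x'=0.0467, y'=-0.1515
  A cos θ + B sin θ = C:  0.1233·cos θ + -0.2674·sin θ = 0.0498
  γ=atan2(-0.2674,0.1233)=-1.1387;  ψ=arccos(0.1691)=1.4009;  θ2=γ+ψ≈0.2622
φ3=240.0° → target in arm frame (-0.1546, 0.0353)
  e−x'=0.3246;  (l²−L²−(e−x')²−y'²−z²)/2L = -0.1403
  √(A²+B²)=0.4205;  θ3 = -0.6891+1.9109 ≈ 1.2218

θ₁ = -0.1746, θ₂ = 0.2622, θ₃ = 1.2218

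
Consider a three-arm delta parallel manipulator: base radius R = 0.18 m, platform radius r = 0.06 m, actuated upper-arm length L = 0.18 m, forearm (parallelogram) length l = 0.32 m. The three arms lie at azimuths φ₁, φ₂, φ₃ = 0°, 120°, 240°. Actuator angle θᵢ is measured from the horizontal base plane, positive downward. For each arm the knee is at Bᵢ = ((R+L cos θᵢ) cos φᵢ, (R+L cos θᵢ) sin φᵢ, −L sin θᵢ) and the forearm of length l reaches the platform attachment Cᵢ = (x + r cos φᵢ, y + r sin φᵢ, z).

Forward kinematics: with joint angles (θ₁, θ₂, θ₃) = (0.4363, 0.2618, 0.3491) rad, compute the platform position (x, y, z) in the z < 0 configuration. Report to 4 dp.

S1 = (0.2831·cos0.0°, 0.2831·sin0.0°, -0.0761) = (0.2831, 0.0000, -0.0761)
S2 = (0.2939·cos120.0°, 0.2939·sin120.0°, -0.0466) = (-0.1469, 0.2545, -0.0466)
φ3=240.0°: virtual centre (-0.1446, -0.2504, -0.0616), radius l
subtract pairs → two planes through P
linear system: -0.8601x+0.5090y = 0.0026−0.0590z; -0.8554x+-0.5008y = 0.0014−0.0290z
Cramer: x(z) = -0.0023+0.0511z;  y(z) = 0.0011-0.0294z
quadratic in z: (1.0035)z²+(0.1229)z+(-0.0151)=0, √Δ=0.2753 → z ∈ {-0.1984, 0.0759}; z = -0.1984 (taking z<0)
x = -0.0125, y = 0.0070

(-0.0125, 0.0070, -0.1984)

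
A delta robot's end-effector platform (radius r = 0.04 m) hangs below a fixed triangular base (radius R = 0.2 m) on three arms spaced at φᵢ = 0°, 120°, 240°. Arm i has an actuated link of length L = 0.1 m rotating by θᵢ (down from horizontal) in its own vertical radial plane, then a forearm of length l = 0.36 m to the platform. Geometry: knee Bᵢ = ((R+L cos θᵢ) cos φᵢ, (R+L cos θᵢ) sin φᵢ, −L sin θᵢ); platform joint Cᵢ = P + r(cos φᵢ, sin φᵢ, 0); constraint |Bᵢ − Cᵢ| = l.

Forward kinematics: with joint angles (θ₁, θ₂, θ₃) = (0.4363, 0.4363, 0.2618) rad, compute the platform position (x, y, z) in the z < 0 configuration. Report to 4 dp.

S1 = (0.2506·cos0.0°, 0.2506·sin0.0°, -0.0423) = (0.2506, 0.0000, -0.0423)
arm 2 at φ=120.0°: ρ2 = 0.2506;  S2 = (-0.1253, 0.2171, -0.0423)
φ3=240.0°: virtual centre (-0.1283, -0.2222, -0.0259), radius l
|S₂|²−|S₁|² = 0.0000;  |S₃|²−|S₁|² = 0.0019
plane₁₂: -0.7519x+0.4341y+0.0000z = 0.0000
Cramer: x(z) = -0.0012+0.0214z;  y(z) = -0.0022+0.0371z
sphere 1 gives Az²+Bz+C=0 with A=1.0018, B=0.0736, C=-0.0644;  B²−4AC=0.2633;  roots -0.2928, 0.2194;  negative root z = -0.2928
x = -0.0075, y = -0.0130

(-0.0075, -0.0130, -0.2928)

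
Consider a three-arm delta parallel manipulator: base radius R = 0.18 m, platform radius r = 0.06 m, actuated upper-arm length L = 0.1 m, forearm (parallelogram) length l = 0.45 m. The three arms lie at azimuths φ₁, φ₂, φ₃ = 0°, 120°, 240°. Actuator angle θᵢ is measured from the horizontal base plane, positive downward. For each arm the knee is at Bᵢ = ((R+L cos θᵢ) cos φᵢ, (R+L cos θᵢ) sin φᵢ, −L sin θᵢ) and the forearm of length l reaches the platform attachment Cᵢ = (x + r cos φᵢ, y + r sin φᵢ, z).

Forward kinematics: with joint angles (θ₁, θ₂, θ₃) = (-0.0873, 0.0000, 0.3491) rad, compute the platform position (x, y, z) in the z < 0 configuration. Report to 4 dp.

(0.0327, 0.0385, -0.3988)

φ1=0.0°: virtual centre (0.2196, 0.0000, 0.0087), radius l
φ2=120.0°: virtual centre (-0.1100, 0.1905, 0.0000), radius l
φ3=240.0°: virtual centre (-0.1070, -0.1853, -0.0342), radius l
|centre ₂|²−|centre ₁|² = 0.0001;  |centre ₃|²−|centre ₁|² = -0.0014
[-0.6592 0.3811 -0.0174]·P = 0.0001;  [-0.6532 -0.3706 -0.0858]·P = -0.0014
Cramer: x(z) = 0.0010-0.0794z;  y(z) = 0.0019-0.0917z
into |P−centre ₁|² = l²: 1.0147z² + 0.0169z + -0.1546 = 0;  Δ = 0.6279;  z = -0.3988 or 0.3821 → z<0 root = -0.3988
x = 0.0327, y = 0.0385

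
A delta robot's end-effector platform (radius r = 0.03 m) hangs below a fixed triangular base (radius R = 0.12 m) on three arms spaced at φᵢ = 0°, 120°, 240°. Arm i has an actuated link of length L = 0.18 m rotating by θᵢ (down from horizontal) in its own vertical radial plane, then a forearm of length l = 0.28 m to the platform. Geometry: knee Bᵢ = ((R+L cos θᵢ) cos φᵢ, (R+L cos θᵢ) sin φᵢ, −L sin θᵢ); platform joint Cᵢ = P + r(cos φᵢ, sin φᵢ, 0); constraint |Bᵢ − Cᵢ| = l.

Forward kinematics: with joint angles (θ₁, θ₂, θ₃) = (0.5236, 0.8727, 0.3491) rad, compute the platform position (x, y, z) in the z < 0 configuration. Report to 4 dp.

(0.0133, -0.0574, -0.2350)

S1 = (0.2459·cos0.0°, 0.2459·sin0.0°, -0.0900) = (0.2459, 0.0000, -0.0900)
φ2=120.0°: virtual centre (-0.1028, 0.1781, -0.1379), radius l
φ3=240.0°: virtual centre (-0.1296, -0.2244, -0.0616), radius l
|S₂|²−|S₁|² = -0.0072;  |S₃|²−|S₁|² = 0.0024
[-0.6975 0.3563 -0.0958]·P = -0.0072;  [-0.7509 -0.4488 0.0569]·P = 0.0024
det = 0.5806;  x = 0.0041+-0.0392z,  y = -0.0122+0.1922z
sphere 1 gives Az²+Bz+C=0 with A=1.0385, B=0.1942, C=-0.0117;  B²−4AC=0.0863;  roots -0.2350, 0.0480;  negative root z = -0.2350
x = 0.0133, y = -0.0574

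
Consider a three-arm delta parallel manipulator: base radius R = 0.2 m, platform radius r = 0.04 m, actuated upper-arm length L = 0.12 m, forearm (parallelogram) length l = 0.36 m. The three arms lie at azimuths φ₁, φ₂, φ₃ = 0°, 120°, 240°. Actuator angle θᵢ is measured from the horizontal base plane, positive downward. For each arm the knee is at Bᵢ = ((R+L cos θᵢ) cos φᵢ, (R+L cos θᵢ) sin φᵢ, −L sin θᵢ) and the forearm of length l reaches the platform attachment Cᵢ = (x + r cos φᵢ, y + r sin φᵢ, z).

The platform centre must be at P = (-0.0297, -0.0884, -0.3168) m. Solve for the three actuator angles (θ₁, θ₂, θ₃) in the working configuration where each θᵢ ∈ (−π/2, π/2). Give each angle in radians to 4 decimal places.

θ₁ = 0.8725, θ₂ = 1.0468, θ₃ = 0.0870

arm 1 (φ=0.0°): x'=-0.0297, y'=-0.0884
  e−x'=0.1897;  (l²−L²−(e−x')²−y'²−z²)/2L = -0.1207
  θ1 = atan2(B,A) + arccos(C/0.3693) = 0.8725
φ2=120.0° → target in arm frame (-0.0617, 0.0699)
  A cos θ + B sin θ = C:  0.2217·cos θ + -0.3168·sin θ = -0.1634
  γ=atan2(-0.3168,0.2217)=-0.9602;  ψ=arccos(-0.4225)=2.0070;  θ2=γ+ψ≈1.0468
rotate P by −φ3: (0.0914, 0.0185, -0.3168)
  A cos θ + B sin θ = C:  0.0686·cos θ + -0.3168·sin θ = 0.0408
  θ3 = atan2(B,A) + arccos(C/0.3241) = 0.0870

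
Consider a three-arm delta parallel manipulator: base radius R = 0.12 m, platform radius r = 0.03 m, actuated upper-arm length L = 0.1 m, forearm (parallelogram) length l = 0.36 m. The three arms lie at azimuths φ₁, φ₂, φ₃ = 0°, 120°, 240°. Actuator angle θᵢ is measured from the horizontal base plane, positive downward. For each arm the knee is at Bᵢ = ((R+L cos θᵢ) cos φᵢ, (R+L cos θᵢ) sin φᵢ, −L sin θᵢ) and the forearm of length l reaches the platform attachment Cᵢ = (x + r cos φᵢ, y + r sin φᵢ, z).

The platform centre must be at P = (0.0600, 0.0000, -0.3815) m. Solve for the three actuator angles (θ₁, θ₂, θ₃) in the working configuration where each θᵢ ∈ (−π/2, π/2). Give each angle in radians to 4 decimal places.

θ₁ = 0.4368, θ₂ = 0.8730, θ₃ = 0.8730

φ1=0.0° → target in arm frame (0.0600, 0.0000)
  e−x'=0.0300;  (l²−L²−(e−x')²−y'²−z²)/2L = -0.1342
  √(A²+B²)=0.3827;  θ1 = -1.4923+1.9291 ≈ 0.4368
φ2=120.0° → target in arm frame (-0.0300, -0.0520)
  e−x'=0.1200;  (l²−L²−(e−x')²−y'²−z²)/2L = -0.2152
  θ2 = atan2(B,A) + arccos(C/0.3999) = 0.8730
rotate P by −φ3: (-0.0300, 0.0520, -0.3815)
  e−x'=0.1200;  (l²−L²−(e−x')²−y'²−z²)/2L = -0.2152
  γ=atan2(-0.3815,0.1200)=-1.2660;  ψ=arccos(-0.5381)=2.1390;  θ3=γ+ψ≈0.8730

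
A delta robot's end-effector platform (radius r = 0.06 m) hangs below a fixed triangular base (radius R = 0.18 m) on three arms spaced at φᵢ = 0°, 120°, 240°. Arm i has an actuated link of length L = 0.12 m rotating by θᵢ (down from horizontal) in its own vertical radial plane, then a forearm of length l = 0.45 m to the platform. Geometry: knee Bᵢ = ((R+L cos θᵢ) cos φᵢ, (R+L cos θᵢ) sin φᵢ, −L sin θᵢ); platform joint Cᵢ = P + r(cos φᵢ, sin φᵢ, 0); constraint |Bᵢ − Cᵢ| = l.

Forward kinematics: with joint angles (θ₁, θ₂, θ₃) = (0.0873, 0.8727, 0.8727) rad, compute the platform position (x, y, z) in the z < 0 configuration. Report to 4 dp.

centre 1 = (0.2395·cos0.0°, 0.2395·sin0.0°, -0.0105) = (0.2395, 0.0000, -0.0105)
φ2=120.0°: virtual centre (-0.0986, 0.1707, -0.0919), radius l
arm 3 at φ=240.0°: e+L cos θ3 = 0.1971;  centre 3 = (-0.0986, -0.1707, -0.0919)
subtract pairs → two planes through P
[-0.6762 0.3414 -0.1629]·P = -0.0102;  [-0.6762 -0.3414 -0.1629]·P = -0.0102
det = 0.4618;  x = 0.0151+-0.2409z,  y = 0.0000+0.0000z
into |P−centre ₁|² = l²: 1.0581z² + 0.1291z + -0.1520 = 0;  Δ = 0.6599;  z = -0.4449 or 0.3229 → z<0 root = -0.4449
x = 0.1223, y = 0.0000

(0.1223, 0.0000, -0.4449)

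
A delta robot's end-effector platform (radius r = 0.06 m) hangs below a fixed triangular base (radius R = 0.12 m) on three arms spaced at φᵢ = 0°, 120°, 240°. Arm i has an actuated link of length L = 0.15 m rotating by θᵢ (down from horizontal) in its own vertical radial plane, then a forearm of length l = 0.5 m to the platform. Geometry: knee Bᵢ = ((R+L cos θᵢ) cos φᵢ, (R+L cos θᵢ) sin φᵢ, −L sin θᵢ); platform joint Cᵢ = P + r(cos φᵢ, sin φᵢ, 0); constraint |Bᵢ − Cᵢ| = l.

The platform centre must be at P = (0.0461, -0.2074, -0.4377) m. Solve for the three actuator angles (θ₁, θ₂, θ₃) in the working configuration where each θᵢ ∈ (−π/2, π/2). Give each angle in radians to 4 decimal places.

θ₁ = 0.0873, θ₂ = 0.7855, θ₃ = -0.2615

arm 1 (φ=0.0°): x'=0.0461, y'=-0.2074
  A cos θ + B sin θ = C:  0.0139·cos θ + -0.4377·sin θ = -0.0243
  θ1 = atan2(B,A) + arccos(C/0.4379) = 0.0873
φ2=120.0° → target in arm frame (-0.2027, 0.0638)
  e−x'=0.2627;  (l²−L²−(e−x')²−y'²−z²)/2L = -0.1238
  θ2 = atan2(B,A) + arccos(C/0.5105) = 0.7855
arm 3 (φ=240.0°): x'=0.1566, y'=0.1436
  A=-0.0966, B=-0.4377, C=(l²−L²−A²−y'²−z²)/(2L)=0.0199
  γ=atan2(-0.4377,-0.0966)=-1.7879;  ψ=arccos(0.0444)=1.5264;  θ3=γ+ψ≈-0.2615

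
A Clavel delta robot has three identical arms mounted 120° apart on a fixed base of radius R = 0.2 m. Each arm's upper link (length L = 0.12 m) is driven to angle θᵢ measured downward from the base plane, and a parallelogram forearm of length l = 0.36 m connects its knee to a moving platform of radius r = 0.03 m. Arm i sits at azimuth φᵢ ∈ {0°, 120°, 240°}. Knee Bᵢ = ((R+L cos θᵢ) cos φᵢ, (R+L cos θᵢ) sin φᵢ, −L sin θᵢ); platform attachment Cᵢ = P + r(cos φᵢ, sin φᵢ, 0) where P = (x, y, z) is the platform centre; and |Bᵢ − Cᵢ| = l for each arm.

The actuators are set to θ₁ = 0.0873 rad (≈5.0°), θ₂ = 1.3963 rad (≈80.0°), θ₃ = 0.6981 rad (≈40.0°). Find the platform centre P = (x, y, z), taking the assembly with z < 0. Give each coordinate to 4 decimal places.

(0.0986, -0.0719, -0.3071)

arm 1 at φ=0.0°: e+L cos θ1 = 0.2895;  O1 = (0.2895, 0.0000, -0.0105)
φ2=120.0°: virtual centre (-0.0954, 0.1653, -0.1182), radius l
O3 = (0.2619·cos240.0°, 0.2619·sin240.0°, -0.0771) = (-0.1310, -0.2268, -0.0771)
|O₂|²−|O₁|² = -0.0336;  |O₃|²−|O₁|² = -0.0094
linear system: -0.7699x+0.3305y = -0.0336−-0.2154z; -0.8410x+-0.4537y = -0.0094−-0.1333z
det = 0.6273;  x = 0.0292+-0.2261z,  y = -0.0335+0.1252z
quadratic in z: (1.0668)z²+(0.1302)z+(-0.0606)=0, √Δ=0.5249 → z ∈ {-0.3071, 0.1850}; z = -0.3071 (taking z<0)
x = 0.0986, y = -0.0719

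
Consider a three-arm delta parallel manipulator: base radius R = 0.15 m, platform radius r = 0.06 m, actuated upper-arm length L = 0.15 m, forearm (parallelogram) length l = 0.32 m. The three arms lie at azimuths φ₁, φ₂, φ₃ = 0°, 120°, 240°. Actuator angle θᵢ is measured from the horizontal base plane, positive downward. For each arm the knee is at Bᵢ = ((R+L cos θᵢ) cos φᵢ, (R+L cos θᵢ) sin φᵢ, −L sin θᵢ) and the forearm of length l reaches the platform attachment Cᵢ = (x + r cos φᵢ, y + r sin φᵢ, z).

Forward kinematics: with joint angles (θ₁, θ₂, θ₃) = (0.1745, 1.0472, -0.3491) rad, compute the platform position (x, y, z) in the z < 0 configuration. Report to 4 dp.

arm 1 at φ=0.0°: e+L cos θ1 = 0.2377;  O1 = (0.2377, 0.0000, -0.0260)
arm 2 at φ=120.0°: e+L cos θ2 = 0.1650;  O2 = (-0.0825, 0.1429, -0.1299)
φ3=240.0°: virtual centre (-0.1155, -0.2000, 0.0513), radius l
eliminate P² terms by subtracting sphere 1 from 2 and 3
plane₁₂: -0.6404x+0.2858y+-0.2077z = -0.0131
det = 0.4581;  x = 0.0122+-0.0849z,  y = -0.0185+0.5366z
into |P−O₁|² = l²: 1.2952z² + 0.0705z + -0.0505 = 0;  Δ = 0.2667;  z = -0.2266 or 0.1721 → z<0 root = -0.2266
x = 0.0314, y = -0.1401

(0.0314, -0.1401, -0.2266)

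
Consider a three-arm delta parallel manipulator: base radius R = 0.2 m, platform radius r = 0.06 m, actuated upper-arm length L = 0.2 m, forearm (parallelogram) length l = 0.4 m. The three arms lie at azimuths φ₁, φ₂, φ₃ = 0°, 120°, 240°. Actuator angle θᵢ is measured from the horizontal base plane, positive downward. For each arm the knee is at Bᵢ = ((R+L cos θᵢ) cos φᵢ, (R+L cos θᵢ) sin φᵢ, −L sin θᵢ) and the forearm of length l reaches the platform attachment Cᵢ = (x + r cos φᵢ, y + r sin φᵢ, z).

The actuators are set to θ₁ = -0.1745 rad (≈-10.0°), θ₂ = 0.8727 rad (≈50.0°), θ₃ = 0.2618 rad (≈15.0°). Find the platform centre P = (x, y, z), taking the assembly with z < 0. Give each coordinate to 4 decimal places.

O1 = (0.3370·cos0.0°, 0.3370·sin0.0°, 0.0347) = (0.3370, 0.0000, 0.0347)
O2 = (0.2686·cos120.0°, 0.2686·sin120.0°, -0.1532) = (-0.1343, 0.2326, -0.1532)
φ3=240.0°: virtual centre (-0.1666, -0.2885, -0.0518), radius l
|O₂|²−|O₁|² = -0.0192;  |O₃|²−|O₁|² = -0.0011
linear system: -0.9425x+0.4651y = -0.0192−-0.3759z; -1.0071x+-0.5771y = -0.0011−-0.1730z
det = 1.0124;  x = 0.0114+-0.2937z,  y = -0.0181+0.2129z
quadratic in z: (1.1316)z²+(0.1141)z+(-0.0525)=0, √Δ=0.5006 → z ∈ {-0.2716, 0.1708}; z = -0.2716 (taking z<0)
x = 0.0912, y = -0.0759

(0.0912, -0.0759, -0.2716)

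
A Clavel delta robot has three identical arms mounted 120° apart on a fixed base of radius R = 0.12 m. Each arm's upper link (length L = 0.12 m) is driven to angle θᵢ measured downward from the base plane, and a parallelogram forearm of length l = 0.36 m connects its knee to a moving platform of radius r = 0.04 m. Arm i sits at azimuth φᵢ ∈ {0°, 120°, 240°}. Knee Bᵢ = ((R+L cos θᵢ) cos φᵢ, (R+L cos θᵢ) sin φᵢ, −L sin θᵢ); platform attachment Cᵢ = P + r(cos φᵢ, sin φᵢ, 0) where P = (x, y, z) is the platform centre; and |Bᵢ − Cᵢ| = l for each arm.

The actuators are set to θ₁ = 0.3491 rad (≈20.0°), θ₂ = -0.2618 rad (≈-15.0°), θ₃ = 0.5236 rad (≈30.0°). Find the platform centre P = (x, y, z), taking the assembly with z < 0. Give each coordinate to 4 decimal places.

φ1=0.0°: virtual centre (0.1928, 0.0000, -0.0410), radius l
centre 2 = (0.1959·cos120.0°, 0.1959·sin120.0°, 0.0311) = (-0.0980, 0.1697, 0.0311)
arm 3 at φ=240.0°: e+L cos θ3 = 0.1839;  centre 3 = (-0.0920, -0.1593, -0.0600)
eliminate P² terms by subtracting sphere 1 from 2 and 3
plane₁₂: -0.5814x+0.3393y+0.1442z = 0.0005
Cramer: x(z) = 0.0008+0.0874z;  y(z) = 0.0029-0.2752z
quadratic in z: (1.0834)z²+(0.0469)z+(-0.0911)=0, √Δ=0.6300 → z ∈ {-0.3124, 0.2691}; z = -0.3124 (taking z<0)
x = -0.0265, y = 0.0889

(-0.0265, 0.0889, -0.3124)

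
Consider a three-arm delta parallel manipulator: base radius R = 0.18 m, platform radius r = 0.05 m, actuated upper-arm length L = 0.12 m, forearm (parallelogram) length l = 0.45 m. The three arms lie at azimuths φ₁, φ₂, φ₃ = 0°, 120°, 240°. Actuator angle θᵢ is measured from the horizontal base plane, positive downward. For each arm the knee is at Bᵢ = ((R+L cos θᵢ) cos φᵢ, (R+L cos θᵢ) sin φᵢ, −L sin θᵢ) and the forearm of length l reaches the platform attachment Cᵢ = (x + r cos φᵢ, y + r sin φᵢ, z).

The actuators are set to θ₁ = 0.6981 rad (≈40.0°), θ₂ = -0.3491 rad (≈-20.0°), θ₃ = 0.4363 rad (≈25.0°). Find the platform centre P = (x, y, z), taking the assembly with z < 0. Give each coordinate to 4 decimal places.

arm 1 at φ=0.0°: e+L cos θ1 = 0.2219;  centre 1 = (0.2219, 0.0000, -0.0771)
arm 2 at φ=120.0°: e+L cos θ2 = 0.2428;  centre 2 = (-0.1214, 0.2102, 0.0410)
φ3=240.0°: virtual centre (-0.1194, -0.2068, -0.0507), radius l
subtract pairs → two planes through P
linear system: -0.6866x+0.4205y = 0.0054−0.2364z; -0.6826x+-0.4135y = 0.0044−0.0528z
det = 0.5710;  x = -0.0071+0.2101z,  y = 0.0012+-0.2190z
quadratic in z: (1.0921)z²+(0.0575)z+(-0.1441)=0, √Δ=0.7954 → z ∈ {-0.3905, 0.3379}; z = -0.3905 (taking z<0)
x = -0.0892, y = 0.0867

(-0.0892, 0.0867, -0.3905)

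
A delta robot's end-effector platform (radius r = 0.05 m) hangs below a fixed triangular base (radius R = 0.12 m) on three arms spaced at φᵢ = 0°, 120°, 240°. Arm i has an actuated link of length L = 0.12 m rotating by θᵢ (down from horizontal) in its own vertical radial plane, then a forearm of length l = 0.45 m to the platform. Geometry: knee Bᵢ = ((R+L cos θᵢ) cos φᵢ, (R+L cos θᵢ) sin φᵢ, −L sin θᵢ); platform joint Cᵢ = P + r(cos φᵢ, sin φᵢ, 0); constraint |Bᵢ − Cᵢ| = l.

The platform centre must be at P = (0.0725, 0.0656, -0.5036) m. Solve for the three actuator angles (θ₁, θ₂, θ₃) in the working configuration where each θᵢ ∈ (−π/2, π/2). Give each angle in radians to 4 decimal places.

θ₁ = 0.6109, θ₂ = 0.7856, θ₃ = 1.1345

rotate P by −φ1: (0.0725, 0.0656, -0.5036)
  e−x'=-0.0025;  (l²−L²−(e−x')²−y'²−z²)/2L = -0.2909
  γ=atan2(-0.5036,-0.0025)=-1.5758;  ψ=arccos(-0.5777)=2.1867;  θ1=γ+ψ≈0.6109
rotate P by −φ2: (0.0206, -0.0956, -0.5036)
  A=0.0494, B=-0.5036, C=(l²−L²−A²−y'²−z²)/(2L)=-0.3212
  θ2 = atan2(B,A) + arccos(C/0.5060) = 0.7856
arm 3 (φ=240.0°): x'=-0.0931, y'=0.0300
  A=0.1631, B=-0.5036, C=(l²−L²−A²−y'²−z²)/(2L)=-0.3875
  γ=atan2(-0.5036,0.1631)=-1.2577;  ψ=arccos(-0.7321)=2.3921;  θ3=γ+ψ≈1.1345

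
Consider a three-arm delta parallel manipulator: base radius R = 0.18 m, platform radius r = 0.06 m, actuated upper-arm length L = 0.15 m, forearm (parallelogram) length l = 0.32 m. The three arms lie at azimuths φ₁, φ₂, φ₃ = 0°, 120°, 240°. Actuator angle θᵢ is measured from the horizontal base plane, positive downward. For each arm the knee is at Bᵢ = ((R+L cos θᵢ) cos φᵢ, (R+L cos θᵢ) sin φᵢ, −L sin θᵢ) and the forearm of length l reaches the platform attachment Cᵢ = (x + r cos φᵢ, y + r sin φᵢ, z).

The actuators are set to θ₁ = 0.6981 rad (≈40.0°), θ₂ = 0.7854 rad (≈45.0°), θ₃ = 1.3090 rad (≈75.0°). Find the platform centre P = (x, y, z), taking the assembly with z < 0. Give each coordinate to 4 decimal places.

(0.0522, 0.0702, -0.3496)

centre 1 = (0.2349·cos0.0°, 0.2349·sin0.0°, -0.0964) = (0.2349, 0.0000, -0.0964)
arm 2 at φ=120.0°: e+L cos θ2 = 0.2261;  centre 2 = (-0.1130, 0.1958, -0.1061)
arm 3 at φ=240.0°: e+L cos θ3 = 0.1588;  centre 3 = (-0.0794, -0.1375, -0.1449)
subtract pairs → two planes through P
[-0.6959 0.3916 -0.0193]·P = -0.0021;  [-0.6286 -0.2751 -0.0969]·P = -0.0183
det = 0.4376;  x = 0.0177+-0.0989z,  y = 0.0260+-0.1264z
quadratic in z: (1.0258)z²+(0.2292)z+(-0.0452)=0, √Δ=0.4880 → z ∈ {-0.3496, 0.1261}; z = -0.3496 (taking z<0)
x = 0.0522, y = 0.0702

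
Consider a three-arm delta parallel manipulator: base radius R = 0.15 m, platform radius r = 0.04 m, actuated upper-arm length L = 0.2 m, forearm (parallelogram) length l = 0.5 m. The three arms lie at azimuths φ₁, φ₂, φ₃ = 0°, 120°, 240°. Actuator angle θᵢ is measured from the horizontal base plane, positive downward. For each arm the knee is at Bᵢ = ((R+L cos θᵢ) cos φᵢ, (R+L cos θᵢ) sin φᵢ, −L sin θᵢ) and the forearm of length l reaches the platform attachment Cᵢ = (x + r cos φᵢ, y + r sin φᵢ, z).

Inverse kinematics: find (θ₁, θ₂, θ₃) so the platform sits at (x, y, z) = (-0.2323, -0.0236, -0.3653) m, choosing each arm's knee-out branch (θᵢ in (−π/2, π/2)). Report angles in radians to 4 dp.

θ₁ = 0.9600, θ₂ = -0.1745, θ₃ = -0.3491

φ1=0.0° → target in arm frame (-0.2323, -0.0236)
  A cos θ + B sin θ = C:  0.3423·cos θ + -0.3653·sin θ = -0.1029
  θ1 = atan2(B,A) + arccos(C/0.5006) = 0.9600
rotate P by −φ2: (0.0957, 0.2130, -0.3653)
  A cos θ + B sin θ = C:  0.0143·cos θ + -0.3653·sin θ = 0.0775
  γ=atan2(-0.3653,0.0143)=-1.5317;  ψ=arccos(0.2119)=1.3572;  θ2=γ+ψ≈-0.1745
rotate P by −φ3: (0.1366, -0.1894, -0.3653)
  A=-0.0266, B=-0.3653, C=(l²−L²−A²−y'²−z²)/(2L)=0.1000
  γ=atan2(-0.3653,-0.0266)=-1.6435;  ψ=arccos(0.2729)=1.2944;  θ3=γ+ψ≈-0.3491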